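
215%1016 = 215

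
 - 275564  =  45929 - 321493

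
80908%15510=3358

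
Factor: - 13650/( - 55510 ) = 15/61 = 3^1  *5^1*61^( - 1 )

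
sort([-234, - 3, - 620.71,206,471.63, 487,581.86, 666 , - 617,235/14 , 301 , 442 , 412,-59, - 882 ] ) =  [  -  882, - 620.71, - 617, - 234, - 59, - 3, 235/14 , 206 , 301, 412 , 442,471.63,487, 581.86 , 666]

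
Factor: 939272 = 2^3*  137^1*857^1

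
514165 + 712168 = 1226333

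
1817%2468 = 1817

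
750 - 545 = 205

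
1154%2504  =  1154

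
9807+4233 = 14040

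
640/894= 320/447 = 0.72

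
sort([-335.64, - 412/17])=[-335.64, - 412/17] 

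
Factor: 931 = 7^2*19^1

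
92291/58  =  1591  +  13/58 = 1591.22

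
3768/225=16 + 56/75 = 16.75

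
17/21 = 17/21 = 0.81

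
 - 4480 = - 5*896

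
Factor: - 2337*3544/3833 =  - 8282328/3833 = -2^3 * 3^1 * 19^1*41^1 * 443^1*3833^ ( - 1)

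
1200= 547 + 653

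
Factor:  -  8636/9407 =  - 2^2*17^1 * 23^( - 1 ) * 127^1*409^( - 1)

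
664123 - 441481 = 222642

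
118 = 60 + 58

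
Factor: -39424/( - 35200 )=2^2 * 5^(  -  2)*7^1 = 28/25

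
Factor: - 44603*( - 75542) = 3369399826 = 2^1*13^1*47^1*73^1*107^1 * 353^1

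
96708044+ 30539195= 127247239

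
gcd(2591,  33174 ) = 1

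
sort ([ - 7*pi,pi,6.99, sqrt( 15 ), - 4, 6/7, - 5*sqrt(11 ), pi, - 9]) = [ - 7 * pi, - 5*sqrt( 11 ), - 9,- 4, 6/7,  pi,pi, sqrt(15),6.99 ] 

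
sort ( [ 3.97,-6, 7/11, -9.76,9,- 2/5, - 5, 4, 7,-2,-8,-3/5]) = [-9.76,-8,- 6,-5,-2,-3/5, - 2/5,  7/11, 3.97,  4, 7,  9]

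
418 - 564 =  - 146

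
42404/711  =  59 + 455/711= 59.64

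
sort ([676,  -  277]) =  [ - 277,676] 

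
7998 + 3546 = 11544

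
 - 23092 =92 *( - 251 ) 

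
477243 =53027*9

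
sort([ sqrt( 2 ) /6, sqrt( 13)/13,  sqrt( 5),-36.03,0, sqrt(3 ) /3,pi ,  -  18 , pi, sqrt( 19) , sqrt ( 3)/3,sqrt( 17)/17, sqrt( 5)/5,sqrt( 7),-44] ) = [ - 44, - 36.03, - 18, 0, sqrt( 2)/6, sqrt(17)/17, sqrt( 13 ) /13 , sqrt( 5)/5, sqrt(3)/3,  sqrt(3 ) /3 , sqrt( 5 ), sqrt (7), pi, pi, sqrt( 19) ]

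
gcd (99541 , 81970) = 1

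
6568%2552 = 1464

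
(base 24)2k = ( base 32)24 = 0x44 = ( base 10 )68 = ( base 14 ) 4C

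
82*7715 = 632630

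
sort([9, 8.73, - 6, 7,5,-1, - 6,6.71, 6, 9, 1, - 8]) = [ - 8,-6, - 6, - 1, 1,5,  6, 6.71 , 7, 8.73, 9, 9 ]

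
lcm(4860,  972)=4860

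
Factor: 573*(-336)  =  -192528 = - 2^4*3^2*7^1*191^1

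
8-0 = 8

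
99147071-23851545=75295526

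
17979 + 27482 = 45461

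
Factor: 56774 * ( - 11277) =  - 640240398 = - 2^1*3^2*7^1*179^1*28387^1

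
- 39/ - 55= 39/55 = 0.71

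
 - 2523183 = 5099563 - 7622746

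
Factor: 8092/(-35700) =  -3^(- 1)*5^ ( - 2 )*17^1 = -  17/75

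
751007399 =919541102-168533703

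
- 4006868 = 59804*( -67 )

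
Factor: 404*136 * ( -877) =-2^5*17^1*101^1*877^1 = - 48185888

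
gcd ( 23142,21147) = 399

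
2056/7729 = 2056/7729 = 0.27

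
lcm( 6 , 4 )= 12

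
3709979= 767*4837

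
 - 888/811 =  - 888/811 = -1.09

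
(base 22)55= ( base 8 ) 163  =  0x73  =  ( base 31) 3M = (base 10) 115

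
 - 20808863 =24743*( - 841)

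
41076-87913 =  - 46837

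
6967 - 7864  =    -  897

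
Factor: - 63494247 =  - 3^1*103^1*205483^1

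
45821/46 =45821/46  =  996.11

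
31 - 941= - 910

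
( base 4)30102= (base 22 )1dg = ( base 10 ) 786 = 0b1100010010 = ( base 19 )237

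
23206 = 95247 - 72041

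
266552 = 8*33319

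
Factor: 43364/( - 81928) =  - 10841/20482 = - 2^ ( - 1 )*7^( - 2)*11^ ( - 1)*19^( - 1) * 37^1*293^1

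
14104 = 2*7052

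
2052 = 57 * 36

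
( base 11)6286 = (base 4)2002002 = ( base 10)8322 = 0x2082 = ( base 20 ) 10g2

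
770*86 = 66220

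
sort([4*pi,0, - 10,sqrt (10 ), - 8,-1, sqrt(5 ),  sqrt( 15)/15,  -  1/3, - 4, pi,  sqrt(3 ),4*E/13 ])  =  [ - 10,-8, - 4, - 1, - 1/3,0,  sqrt(15 ) /15, 4*E/13,sqrt(3),sqrt( 5 ), pi , sqrt ( 10), 4*pi ]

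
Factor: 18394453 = 7^2*11^1 * 34127^1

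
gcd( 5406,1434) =6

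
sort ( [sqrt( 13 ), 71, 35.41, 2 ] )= [2, sqrt(13),35.41, 71]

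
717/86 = 8 + 29/86 = 8.34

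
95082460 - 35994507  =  59087953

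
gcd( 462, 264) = 66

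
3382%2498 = 884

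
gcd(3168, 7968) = 96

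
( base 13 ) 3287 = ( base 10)7040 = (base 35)5q5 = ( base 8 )15600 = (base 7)26345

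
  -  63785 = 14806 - 78591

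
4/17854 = 2/8927 = 0.00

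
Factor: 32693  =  32693^1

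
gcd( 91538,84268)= 2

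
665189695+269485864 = 934675559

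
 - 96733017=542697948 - 639430965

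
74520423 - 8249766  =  66270657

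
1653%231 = 36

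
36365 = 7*5195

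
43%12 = 7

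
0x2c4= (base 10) 708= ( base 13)426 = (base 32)M4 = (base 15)323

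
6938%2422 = 2094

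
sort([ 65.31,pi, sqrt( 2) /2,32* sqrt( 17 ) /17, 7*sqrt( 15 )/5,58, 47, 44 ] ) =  [ sqrt(2 ) /2, pi,7 * sqrt (15) /5,32 * sqrt(17 ) /17, 44, 47,58, 65.31]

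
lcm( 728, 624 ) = 4368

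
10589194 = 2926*3619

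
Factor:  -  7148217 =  - 3^1*2382739^1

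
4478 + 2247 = 6725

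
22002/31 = 22002/31 = 709.74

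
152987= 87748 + 65239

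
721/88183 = 721/88183= 0.01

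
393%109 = 66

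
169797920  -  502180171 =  - 332382251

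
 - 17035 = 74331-91366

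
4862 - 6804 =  - 1942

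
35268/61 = 578 + 10/61  =  578.16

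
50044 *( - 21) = -1050924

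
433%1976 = 433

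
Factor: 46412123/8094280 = 2^ ( - 3) * 5^ ( - 1 )*41^1*202357^(  -  1)*1132003^1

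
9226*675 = 6227550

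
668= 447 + 221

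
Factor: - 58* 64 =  - 3712= - 2^7*29^1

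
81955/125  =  16391/25 = 655.64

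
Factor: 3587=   17^1*211^1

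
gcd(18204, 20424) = 444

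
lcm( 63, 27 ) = 189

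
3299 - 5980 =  - 2681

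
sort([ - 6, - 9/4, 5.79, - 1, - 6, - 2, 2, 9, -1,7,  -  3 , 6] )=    [  -  6, - 6, -3, - 9/4, -2, - 1, - 1,2,5.79,6,7,9 ] 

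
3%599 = 3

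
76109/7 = 10872 + 5/7 = 10872.71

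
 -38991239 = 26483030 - 65474269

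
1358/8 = 169+3/4 = 169.75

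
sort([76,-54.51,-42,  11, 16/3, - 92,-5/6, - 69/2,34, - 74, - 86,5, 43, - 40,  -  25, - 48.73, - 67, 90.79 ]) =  [  -  92, - 86,-74,-67,  -  54.51, - 48.73, - 42, - 40,-69/2,  -  25, - 5/6, 5,16/3, 11, 34,  43,  76, 90.79]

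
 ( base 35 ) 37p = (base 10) 3945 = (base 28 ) 50P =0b111101101001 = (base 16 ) F69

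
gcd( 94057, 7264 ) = 1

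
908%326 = 256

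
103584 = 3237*32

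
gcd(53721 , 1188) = 9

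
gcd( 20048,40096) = 20048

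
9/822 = 3/274 = 0.01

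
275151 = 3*91717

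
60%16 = 12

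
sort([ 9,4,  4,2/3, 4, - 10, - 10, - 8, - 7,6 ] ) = [- 10, - 10, - 8, - 7,2/3,4,4,4,6, 9]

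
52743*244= 12869292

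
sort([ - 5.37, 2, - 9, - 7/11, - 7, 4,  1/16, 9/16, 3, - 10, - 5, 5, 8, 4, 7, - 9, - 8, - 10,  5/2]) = [ - 10, - 10,  -  9,-9, - 8, - 7, - 5.37, - 5, - 7/11, 1/16,9/16,2, 5/2, 3, 4, 4, 5,7, 8] 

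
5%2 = 1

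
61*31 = 1891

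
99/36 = 11/4 =2.75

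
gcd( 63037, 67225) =1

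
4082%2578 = 1504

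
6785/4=6785/4 = 1696.25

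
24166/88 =274  +  27/44 = 274.61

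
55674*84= 4676616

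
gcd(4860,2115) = 45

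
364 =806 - 442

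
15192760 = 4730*3212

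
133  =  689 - 556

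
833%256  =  65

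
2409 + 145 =2554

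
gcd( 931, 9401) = 7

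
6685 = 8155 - 1470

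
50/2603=50/2603= 0.02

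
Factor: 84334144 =2^6*17^1 * 77513^1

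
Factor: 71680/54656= 80/61= 2^4*5^1*61^( - 1) 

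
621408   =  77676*8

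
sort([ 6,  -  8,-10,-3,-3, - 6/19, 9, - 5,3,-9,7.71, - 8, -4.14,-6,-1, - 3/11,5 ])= [ - 10, - 9, - 8, - 8, - 6, - 5, - 4.14, - 3 ,-3,  -  1, - 6/19,-3/11, 3, 5,6 , 7.71,9] 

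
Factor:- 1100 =- 2^2*5^2 * 11^1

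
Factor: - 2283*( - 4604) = 10510932 = 2^2 * 3^1*761^1*1151^1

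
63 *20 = 1260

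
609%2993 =609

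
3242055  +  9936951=13179006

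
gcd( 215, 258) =43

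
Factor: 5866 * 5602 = 2^2*7^1*419^1*2801^1 = 32861332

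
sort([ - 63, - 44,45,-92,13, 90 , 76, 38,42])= [ - 92 , - 63 , - 44, 13 , 38, 42,  45, 76, 90 ] 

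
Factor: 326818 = 2^1*163409^1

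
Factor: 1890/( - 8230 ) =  - 3^3*7^1*823^( - 1) =- 189/823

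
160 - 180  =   -20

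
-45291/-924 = 49+5/308  =  49.02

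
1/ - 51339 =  - 1 + 51338/51339 = - 0.00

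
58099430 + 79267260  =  137366690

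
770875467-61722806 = 709152661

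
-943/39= - 25 + 32/39 = - 24.18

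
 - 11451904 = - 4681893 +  - 6770011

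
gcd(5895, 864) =9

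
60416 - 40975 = 19441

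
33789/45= 750 + 13/15 = 750.87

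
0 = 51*0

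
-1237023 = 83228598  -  84465621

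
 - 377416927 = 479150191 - 856567118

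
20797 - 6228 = 14569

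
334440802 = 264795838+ 69644964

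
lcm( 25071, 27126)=1654686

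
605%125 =105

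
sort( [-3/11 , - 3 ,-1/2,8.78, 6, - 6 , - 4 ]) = [ -6, - 4, - 3, - 1/2 , - 3/11, 6, 8.78]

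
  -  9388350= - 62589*150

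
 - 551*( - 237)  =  130587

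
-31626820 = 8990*( - 3518)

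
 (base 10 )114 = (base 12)96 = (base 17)6C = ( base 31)3L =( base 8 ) 162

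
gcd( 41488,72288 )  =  16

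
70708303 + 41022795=111731098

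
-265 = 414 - 679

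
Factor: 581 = 7^1 * 83^1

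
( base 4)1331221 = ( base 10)8041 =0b1111101101001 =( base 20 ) 1021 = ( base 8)17551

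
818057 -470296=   347761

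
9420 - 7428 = 1992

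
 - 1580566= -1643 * 962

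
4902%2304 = 294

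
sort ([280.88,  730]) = [280.88,730] 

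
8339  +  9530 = 17869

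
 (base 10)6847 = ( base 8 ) 15277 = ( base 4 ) 1222333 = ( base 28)8KF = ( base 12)3B67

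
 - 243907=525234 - 769141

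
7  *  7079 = 49553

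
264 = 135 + 129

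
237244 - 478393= - 241149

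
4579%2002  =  575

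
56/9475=56/9475  =  0.01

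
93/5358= 31/1786=0.02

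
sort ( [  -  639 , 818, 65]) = [ - 639,  65,818] 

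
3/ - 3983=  - 3/3983 =- 0.00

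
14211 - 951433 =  - 937222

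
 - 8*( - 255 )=2040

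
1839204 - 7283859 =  - 5444655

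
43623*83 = 3620709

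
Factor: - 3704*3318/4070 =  - 6144936/2035 = - 2^3*3^1 * 5^( - 1) * 7^1*11^( - 1) *37^( - 1)*79^1*463^1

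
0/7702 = 0= 0.00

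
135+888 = 1023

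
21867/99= 7289/33 = 220.88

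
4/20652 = 1/5163  =  0.00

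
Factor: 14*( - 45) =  - 630 =-  2^1*3^2*5^1*7^1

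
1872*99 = 185328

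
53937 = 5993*9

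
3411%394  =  259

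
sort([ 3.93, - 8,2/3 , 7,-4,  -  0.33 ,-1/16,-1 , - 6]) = [ - 8,-6,- 4,  -  1, - 0.33,  -  1/16, 2/3 , 3.93, 7 ] 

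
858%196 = 74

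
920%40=0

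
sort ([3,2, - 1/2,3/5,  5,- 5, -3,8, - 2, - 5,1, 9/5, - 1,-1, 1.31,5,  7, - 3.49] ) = [ - 5 , - 5, - 3.49, -3 ,  -  2, - 1,-1,  -  1/2, 3/5,1,1.31,9/5, 2,3,5, 5, 7,8] 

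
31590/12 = 5265/2=2632.50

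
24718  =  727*34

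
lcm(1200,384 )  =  9600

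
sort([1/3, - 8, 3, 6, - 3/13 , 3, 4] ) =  [ - 8,  -  3/13,1/3, 3, 3,4, 6 ] 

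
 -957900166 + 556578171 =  - 401321995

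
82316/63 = 1306 + 38/63 = 1306.60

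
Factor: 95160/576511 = 120/727  =  2^3*3^1*5^1 * 727^( - 1 ) 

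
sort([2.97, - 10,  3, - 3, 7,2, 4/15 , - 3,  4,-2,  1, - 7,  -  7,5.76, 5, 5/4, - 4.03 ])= [ - 10 , - 7, - 7 , - 4.03, - 3, - 3 , -2,4/15,1, 5/4,  2,2.97, 3 , 4 , 5, 5.76, 7 ] 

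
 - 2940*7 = -20580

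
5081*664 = 3373784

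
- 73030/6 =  - 12172 + 1/3 = - 12171.67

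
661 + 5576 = 6237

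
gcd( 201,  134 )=67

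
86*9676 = 832136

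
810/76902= 135/12817 = 0.01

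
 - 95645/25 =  - 3826 + 1/5 = - 3825.80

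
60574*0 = 0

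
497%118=25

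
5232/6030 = 872/1005= 0.87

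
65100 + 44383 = 109483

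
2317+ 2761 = 5078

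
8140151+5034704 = 13174855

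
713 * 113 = 80569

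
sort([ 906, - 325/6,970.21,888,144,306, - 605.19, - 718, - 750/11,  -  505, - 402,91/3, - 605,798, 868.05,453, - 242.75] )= [ - 718,  -  605.19, -605, - 505, - 402, - 242.75, - 750/11, - 325/6,91/3, 144,  306,453,798,868.05,888, 906,970.21] 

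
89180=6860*13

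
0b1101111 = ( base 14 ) 7D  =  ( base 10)111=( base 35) 36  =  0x6F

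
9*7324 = 65916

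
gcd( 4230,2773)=47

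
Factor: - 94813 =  - 59^1*1607^1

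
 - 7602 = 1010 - 8612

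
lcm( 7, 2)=14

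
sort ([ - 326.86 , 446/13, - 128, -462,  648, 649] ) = [ - 462, - 326.86, - 128,  446/13,  648, 649]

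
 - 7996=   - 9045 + 1049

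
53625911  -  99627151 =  - 46001240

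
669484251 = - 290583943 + 960068194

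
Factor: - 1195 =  - 5^1*239^1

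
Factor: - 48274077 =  - 3^1 * 251^1*64109^1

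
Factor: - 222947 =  - 222947^1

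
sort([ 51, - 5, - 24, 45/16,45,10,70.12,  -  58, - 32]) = [ - 58, - 32, - 24, - 5, 45/16, 10,  45,51,70.12]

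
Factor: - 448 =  - 2^6*7^1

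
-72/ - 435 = 24/145 = 0.17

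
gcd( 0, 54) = 54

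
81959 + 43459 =125418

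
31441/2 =15720 + 1/2 = 15720.50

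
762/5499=254/1833 = 0.14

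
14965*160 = 2394400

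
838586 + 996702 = 1835288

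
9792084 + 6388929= 16181013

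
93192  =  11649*8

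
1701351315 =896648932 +804702383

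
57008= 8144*7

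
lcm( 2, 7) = 14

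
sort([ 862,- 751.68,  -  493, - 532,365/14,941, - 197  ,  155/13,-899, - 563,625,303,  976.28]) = [-899, - 751.68,-563,-532, - 493,-197,155/13,365/14,303,625, 862,941, 976.28]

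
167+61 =228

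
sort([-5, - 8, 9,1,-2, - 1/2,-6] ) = [ - 8,  -  6, - 5,-2,-1/2,  1, 9 ]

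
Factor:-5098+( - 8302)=  -  2^3*5^2 * 67^1 = - 13400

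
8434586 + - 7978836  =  455750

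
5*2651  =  13255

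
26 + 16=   42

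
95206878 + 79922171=175129049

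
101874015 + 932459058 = 1034333073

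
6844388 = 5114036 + 1730352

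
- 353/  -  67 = 353/67 = 5.27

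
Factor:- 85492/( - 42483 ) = 2^2*3^( - 1 )* 7^ ( - 2)*11^1*17^(-2 ) * 29^1*67^1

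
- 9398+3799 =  - 5599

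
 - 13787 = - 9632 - 4155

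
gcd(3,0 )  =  3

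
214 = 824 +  - 610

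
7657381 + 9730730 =17388111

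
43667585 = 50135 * 871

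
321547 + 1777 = 323324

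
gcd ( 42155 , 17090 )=5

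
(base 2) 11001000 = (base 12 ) 148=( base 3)21102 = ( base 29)6q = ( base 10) 200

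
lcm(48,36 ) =144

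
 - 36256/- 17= 2132+12/17 = 2132.71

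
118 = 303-185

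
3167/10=316 + 7/10 = 316.70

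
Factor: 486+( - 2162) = - 2^2 *419^1 = - 1676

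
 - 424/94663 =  - 424/94663 = - 0.00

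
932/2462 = 466/1231 = 0.38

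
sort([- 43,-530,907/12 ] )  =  [-530, -43, 907/12 ]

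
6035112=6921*872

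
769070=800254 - 31184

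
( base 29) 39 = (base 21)4c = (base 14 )6C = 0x60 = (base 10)96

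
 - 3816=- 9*424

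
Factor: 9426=2^1*3^1*1571^1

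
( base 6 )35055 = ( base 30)5GN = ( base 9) 6768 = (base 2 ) 1001110001011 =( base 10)5003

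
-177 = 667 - 844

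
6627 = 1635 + 4992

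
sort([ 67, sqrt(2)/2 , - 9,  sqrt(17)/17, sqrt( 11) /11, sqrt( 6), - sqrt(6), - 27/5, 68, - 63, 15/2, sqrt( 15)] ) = [ - 63, - 9, - 27/5, - sqrt(6),  sqrt( 17 ) /17, sqrt( 11 )/11, sqrt(2)/2, sqrt(6), sqrt(15), 15/2,  67,68] 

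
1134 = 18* 63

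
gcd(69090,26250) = 210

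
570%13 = 11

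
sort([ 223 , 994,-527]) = [-527, 223 , 994]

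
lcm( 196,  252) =1764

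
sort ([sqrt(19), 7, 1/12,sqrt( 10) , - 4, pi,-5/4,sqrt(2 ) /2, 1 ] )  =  [  -  4, - 5/4, 1/12 , sqrt (2)/2 , 1, pi,sqrt(10),sqrt(19 ),7]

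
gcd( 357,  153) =51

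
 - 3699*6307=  - 23329593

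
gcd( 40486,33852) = 62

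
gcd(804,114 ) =6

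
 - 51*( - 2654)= 135354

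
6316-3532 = 2784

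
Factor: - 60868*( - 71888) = 4375678784 = 2^6*4493^1*15217^1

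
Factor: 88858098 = 2^1 * 3^2*7^1*19^1 * 37117^1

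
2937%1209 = 519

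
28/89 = 28/89 = 0.31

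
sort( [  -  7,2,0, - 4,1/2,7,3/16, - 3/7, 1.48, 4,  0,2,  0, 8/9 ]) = [ - 7, - 4, - 3/7 , 0,  0, 0, 3/16, 1/2 , 8/9,1.48, 2, 2, 4, 7] 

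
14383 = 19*757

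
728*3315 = 2413320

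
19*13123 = 249337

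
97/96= 97/96 =1.01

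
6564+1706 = 8270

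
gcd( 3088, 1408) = 16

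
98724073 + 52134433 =150858506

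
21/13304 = 21/13304 = 0.00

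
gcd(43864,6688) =8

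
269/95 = 269/95=2.83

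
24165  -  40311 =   -  16146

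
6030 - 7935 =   -  1905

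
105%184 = 105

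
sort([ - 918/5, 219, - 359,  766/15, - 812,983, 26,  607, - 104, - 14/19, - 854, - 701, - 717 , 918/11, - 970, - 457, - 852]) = [ - 970,- 854, - 852 , - 812, - 717, - 701, - 457, - 359, - 918/5,-104, - 14/19,26 , 766/15,  918/11, 219, 607,983] 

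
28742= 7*4106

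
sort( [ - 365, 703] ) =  [ - 365,703 ] 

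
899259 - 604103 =295156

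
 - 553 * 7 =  - 3871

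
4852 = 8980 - 4128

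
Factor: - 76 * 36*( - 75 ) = 2^4*3^3*5^2*19^1= 205200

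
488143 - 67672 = 420471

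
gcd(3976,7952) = 3976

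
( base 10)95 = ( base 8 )137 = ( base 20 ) 4f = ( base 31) 32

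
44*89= 3916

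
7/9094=7/9094 = 0.00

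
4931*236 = 1163716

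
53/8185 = 53/8185 = 0.01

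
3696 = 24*154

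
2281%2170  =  111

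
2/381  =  2/381= 0.01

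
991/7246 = 991/7246 = 0.14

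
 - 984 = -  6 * 164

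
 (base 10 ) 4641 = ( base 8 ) 11041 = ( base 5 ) 122031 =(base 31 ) 4PM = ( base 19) CG5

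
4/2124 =1/531 = 0.00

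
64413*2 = 128826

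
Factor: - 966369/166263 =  - 322123/55421=- 83^1*157^( - 1)*353^( - 1 )*3881^1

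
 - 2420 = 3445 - 5865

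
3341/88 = 3341/88 = 37.97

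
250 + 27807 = 28057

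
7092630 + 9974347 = 17066977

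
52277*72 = 3763944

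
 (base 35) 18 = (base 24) 1j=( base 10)43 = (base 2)101011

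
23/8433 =23/8433 = 0.00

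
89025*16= 1424400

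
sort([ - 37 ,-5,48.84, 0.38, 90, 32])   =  [-37,  -  5, 0.38,32, 48.84, 90] 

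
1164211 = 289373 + 874838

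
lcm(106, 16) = 848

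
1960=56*35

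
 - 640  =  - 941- -301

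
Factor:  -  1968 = -2^4 * 3^1*41^1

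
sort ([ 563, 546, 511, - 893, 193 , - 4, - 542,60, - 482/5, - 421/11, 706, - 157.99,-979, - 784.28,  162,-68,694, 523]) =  [ - 979, - 893 , -784.28,  -  542, - 157.99,-482/5,- 68, - 421/11, - 4,60,162, 193, 511,523, 546,  563, 694, 706]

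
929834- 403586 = 526248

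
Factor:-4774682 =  - 2^1* 11^1* 31^1*7001^1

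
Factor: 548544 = 2^6*3^1*2857^1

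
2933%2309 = 624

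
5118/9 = 568 + 2/3 = 568.67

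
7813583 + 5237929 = 13051512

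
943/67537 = 943/67537 = 0.01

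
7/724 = 7/724 = 0.01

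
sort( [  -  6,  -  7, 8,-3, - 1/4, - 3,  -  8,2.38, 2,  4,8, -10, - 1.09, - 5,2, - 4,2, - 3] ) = [  -  10,  -  8,-7, - 6, - 5, - 4, - 3, - 3, - 3, - 1.09, - 1/4,2, 2,2, 2.38,4,8,8]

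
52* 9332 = 485264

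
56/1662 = 28/831 = 0.03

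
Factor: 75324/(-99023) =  - 2^2*3^1*6277^1*99023^( - 1) 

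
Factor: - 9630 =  - 2^1 * 3^2 * 5^1*107^1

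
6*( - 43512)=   -  261072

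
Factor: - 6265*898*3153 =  - 17738683410 = - 2^1*3^1*5^1*7^1*179^1*449^1*1051^1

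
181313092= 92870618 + 88442474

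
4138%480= 298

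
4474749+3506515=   7981264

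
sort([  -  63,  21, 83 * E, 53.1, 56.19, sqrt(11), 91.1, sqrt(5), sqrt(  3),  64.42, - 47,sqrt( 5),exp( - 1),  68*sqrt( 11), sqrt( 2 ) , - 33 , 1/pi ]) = [ - 63 ,- 47, - 33, 1/pi,  exp( - 1),sqrt( 2),sqrt( 3 ), sqrt( 5 ),sqrt(5),sqrt(11 ),21, 53.1, 56.19, 64.42,91.1, 68*sqrt(11)  ,  83* E ] 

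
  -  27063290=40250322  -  67313612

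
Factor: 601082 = 2^1*23^1*73^1*179^1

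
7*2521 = 17647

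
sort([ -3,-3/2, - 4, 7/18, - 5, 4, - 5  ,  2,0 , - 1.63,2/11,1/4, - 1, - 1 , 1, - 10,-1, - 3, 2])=[ - 10, - 5, - 5, - 4 , - 3,  -  3, - 1.63, - 3/2,- 1, - 1, - 1,0,2/11,1/4,7/18, 1,2,2 , 4]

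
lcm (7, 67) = 469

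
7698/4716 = 1 + 497/786 = 1.63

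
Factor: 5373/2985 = 3^2 * 5^( - 1)  =  9/5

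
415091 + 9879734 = 10294825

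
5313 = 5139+174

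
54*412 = 22248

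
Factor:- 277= - 277^1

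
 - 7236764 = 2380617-9617381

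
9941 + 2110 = 12051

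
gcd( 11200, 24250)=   50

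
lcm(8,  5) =40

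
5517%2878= 2639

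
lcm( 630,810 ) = 5670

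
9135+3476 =12611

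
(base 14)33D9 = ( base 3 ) 110100202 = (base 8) 21463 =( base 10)9011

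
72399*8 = 579192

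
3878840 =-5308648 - - 9187488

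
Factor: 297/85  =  3^3*5^( - 1 )*11^1*17^( - 1)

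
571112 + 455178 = 1026290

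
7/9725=7/9725 =0.00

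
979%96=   19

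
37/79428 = 37/79428 = 0.00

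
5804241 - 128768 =5675473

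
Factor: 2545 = 5^1*509^1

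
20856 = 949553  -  928697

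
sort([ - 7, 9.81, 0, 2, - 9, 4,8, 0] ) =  [ - 9, - 7, 0, 0, 2,4,8, 9.81]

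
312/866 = 156/433=0.36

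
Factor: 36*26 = 936 =2^3*3^2*13^1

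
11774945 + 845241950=857016895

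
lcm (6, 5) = 30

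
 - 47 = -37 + -10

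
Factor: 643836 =2^2*3^1 * 53653^1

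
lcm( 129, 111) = 4773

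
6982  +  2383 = 9365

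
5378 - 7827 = - 2449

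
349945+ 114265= 464210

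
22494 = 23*978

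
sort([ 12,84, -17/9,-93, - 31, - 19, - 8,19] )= [ - 93,- 31,- 19, - 8, - 17/9, 12,19  ,  84]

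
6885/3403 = 6885/3403 = 2.02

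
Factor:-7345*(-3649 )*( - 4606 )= -2^1*5^1 * 7^2*13^1*41^1 * 47^1*89^1*113^1 = - 123449574430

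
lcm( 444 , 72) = 2664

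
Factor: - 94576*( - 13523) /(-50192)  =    -  23^1*257^1 *3137^( - 1) * 13523^1 = -79934453/3137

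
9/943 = 9/943 = 0.01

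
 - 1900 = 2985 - 4885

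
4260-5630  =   -1370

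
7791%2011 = 1758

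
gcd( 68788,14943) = 1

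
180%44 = 4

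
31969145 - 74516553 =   -  42547408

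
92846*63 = 5849298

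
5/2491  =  5/2491=0.00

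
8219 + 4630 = 12849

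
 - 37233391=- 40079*929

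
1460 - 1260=200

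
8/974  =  4/487 =0.01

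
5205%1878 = 1449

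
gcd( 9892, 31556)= 4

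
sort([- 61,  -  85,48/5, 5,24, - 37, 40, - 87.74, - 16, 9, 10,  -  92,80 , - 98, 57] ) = [-98, - 92, - 87.74, - 85, - 61,-37,-16, 5, 9, 48/5,  10, 24, 40,57,  80]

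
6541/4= 6541/4 = 1635.25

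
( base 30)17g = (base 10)1126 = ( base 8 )2146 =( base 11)934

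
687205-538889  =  148316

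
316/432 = 79/108 = 0.73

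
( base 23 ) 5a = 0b1111101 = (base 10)125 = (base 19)6B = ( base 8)175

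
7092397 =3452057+3640340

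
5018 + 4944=9962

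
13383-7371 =6012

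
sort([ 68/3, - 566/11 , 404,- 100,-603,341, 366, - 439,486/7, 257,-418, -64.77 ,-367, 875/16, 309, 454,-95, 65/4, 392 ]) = [ - 603,  -  439, - 418,-367, - 100,-95,-64.77, - 566/11,  65/4,68/3, 875/16,  486/7,257, 309, 341, 366, 392,404,454] 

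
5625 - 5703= -78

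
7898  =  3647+4251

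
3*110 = 330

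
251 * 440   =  110440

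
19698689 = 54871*359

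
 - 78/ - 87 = 26/29= 0.90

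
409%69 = 64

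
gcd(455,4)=1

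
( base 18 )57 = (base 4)1201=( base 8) 141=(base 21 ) 4D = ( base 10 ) 97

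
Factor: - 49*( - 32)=2^5 * 7^2 = 1568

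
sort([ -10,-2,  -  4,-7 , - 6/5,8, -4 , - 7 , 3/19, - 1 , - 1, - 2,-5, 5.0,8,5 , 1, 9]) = [-10, - 7,- 7 , - 5,-4, - 4, - 2, - 2,  -  6/5 , - 1,-1, 3/19, 1, 5.0,5, 8,8, 9] 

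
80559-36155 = 44404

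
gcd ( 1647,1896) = 3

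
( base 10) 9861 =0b10011010000101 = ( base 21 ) 117c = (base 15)2DC6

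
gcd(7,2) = 1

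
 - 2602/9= -290 +8/9  =  - 289.11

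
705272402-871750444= -166478042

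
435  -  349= 86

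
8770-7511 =1259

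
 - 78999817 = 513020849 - 592020666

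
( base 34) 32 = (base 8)150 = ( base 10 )104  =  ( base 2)1101000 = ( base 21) 4K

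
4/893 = 4/893  =  0.00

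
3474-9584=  - 6110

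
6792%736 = 168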